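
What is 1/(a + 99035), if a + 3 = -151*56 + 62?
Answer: 1/90638 ≈ 1.1033e-5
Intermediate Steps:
a = -8397 (a = -3 + (-151*56 + 62) = -3 + (-8456 + 62) = -3 - 8394 = -8397)
1/(a + 99035) = 1/(-8397 + 99035) = 1/90638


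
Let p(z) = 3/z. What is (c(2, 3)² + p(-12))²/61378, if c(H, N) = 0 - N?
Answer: 1225/982048 ≈ 0.0012474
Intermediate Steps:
c(H, N) = -N
(c(2, 3)² + p(-12))²/61378 = ((-1*3)² + 3/(-12))²/61378 = ((-3)² + 3*(-1/12))²*(1/61378) = (9 - ¼)²*(1/61378) = (35/4)²*(1/61378) = (1225/16)*(1/61378) = 1225/982048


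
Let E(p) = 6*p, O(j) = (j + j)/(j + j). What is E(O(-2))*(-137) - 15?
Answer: -837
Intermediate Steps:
O(j) = 1 (O(j) = (2*j)/((2*j)) = (2*j)*(1/(2*j)) = 1)
E(O(-2))*(-137) - 15 = (6*1)*(-137) - 15 = 6*(-137) - 15 = -822 - 15 = -837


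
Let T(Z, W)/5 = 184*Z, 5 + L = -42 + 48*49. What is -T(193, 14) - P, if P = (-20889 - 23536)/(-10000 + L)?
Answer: -273273725/1539 ≈ -1.7757e+5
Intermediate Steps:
L = 2305 (L = -5 + (-42 + 48*49) = -5 + (-42 + 2352) = -5 + 2310 = 2305)
T(Z, W) = 920*Z (T(Z, W) = 5*(184*Z) = 920*Z)
P = 8885/1539 (P = (-20889 - 23536)/(-10000 + 2305) = -44425/(-7695) = -44425*(-1/7695) = 8885/1539 ≈ 5.7732)
-T(193, 14) - P = -920*193 - 1*8885/1539 = -1*177560 - 8885/1539 = -177560 - 8885/1539 = -273273725/1539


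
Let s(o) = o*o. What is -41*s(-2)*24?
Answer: -3936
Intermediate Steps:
s(o) = o²
-41*s(-2)*24 = -41*(-2)²*24 = -41*4*24 = -164*24 = -3936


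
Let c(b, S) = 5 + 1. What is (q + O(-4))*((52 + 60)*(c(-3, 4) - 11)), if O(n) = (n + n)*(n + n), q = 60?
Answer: -69440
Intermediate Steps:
c(b, S) = 6
O(n) = 4*n**2 (O(n) = (2*n)*(2*n) = 4*n**2)
(q + O(-4))*((52 + 60)*(c(-3, 4) - 11)) = (60 + 4*(-4)**2)*((52 + 60)*(6 - 11)) = (60 + 4*16)*(112*(-5)) = (60 + 64)*(-560) = 124*(-560) = -69440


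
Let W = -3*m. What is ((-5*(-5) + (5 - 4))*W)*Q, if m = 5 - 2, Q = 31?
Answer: -7254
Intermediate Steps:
m = 3
W = -9 (W = -3*3 = -9)
((-5*(-5) + (5 - 4))*W)*Q = ((-5*(-5) + (5 - 4))*(-9))*31 = ((25 + 1)*(-9))*31 = (26*(-9))*31 = -234*31 = -7254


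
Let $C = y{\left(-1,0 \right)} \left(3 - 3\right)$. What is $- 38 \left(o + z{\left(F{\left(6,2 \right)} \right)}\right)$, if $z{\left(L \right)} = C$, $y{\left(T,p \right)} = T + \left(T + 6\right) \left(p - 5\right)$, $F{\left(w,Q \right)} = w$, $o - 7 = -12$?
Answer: $190$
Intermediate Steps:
$o = -5$ ($o = 7 - 12 = -5$)
$y{\left(T,p \right)} = T + \left(-5 + p\right) \left(6 + T\right)$ ($y{\left(T,p \right)} = T + \left(6 + T\right) \left(-5 + p\right) = T + \left(-5 + p\right) \left(6 + T\right)$)
$C = 0$ ($C = \left(-30 - -4 + 6 \cdot 0 - 0\right) \left(3 - 3\right) = \left(-30 + 4 + 0 + 0\right) 0 = \left(-26\right) 0 = 0$)
$z{\left(L \right)} = 0$
$- 38 \left(o + z{\left(F{\left(6,2 \right)} \right)}\right) = - 38 \left(-5 + 0\right) = \left(-38\right) \left(-5\right) = 190$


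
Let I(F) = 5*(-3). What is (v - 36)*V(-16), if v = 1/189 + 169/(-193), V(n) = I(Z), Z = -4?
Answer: 6724600/12159 ≈ 553.06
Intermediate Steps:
I(F) = -15
V(n) = -15
v = -31748/36477 (v = 1*(1/189) + 169*(-1/193) = 1/189 - 169/193 = -31748/36477 ≈ -0.87036)
(v - 36)*V(-16) = (-31748/36477 - 36)*(-15) = -1344920/36477*(-15) = 6724600/12159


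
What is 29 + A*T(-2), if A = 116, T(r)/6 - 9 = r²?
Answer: 9077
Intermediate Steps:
T(r) = 54 + 6*r²
29 + A*T(-2) = 29 + 116*(54 + 6*(-2)²) = 29 + 116*(54 + 6*4) = 29 + 116*(54 + 24) = 29 + 116*78 = 29 + 9048 = 9077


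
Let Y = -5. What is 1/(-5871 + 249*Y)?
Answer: -1/7116 ≈ -0.00014053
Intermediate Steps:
1/(-5871 + 249*Y) = 1/(-5871 + 249*(-5)) = 1/(-5871 - 1245) = 1/(-7116) = -1/7116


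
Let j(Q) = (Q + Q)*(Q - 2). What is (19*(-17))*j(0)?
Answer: 0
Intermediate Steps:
j(Q) = 2*Q*(-2 + Q) (j(Q) = (2*Q)*(-2 + Q) = 2*Q*(-2 + Q))
(19*(-17))*j(0) = (19*(-17))*(2*0*(-2 + 0)) = -646*0*(-2) = -323*0 = 0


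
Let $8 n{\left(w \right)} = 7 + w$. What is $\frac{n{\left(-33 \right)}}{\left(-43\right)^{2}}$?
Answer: $- \frac{13}{7396} \approx -0.0017577$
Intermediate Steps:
$n{\left(w \right)} = \frac{7}{8} + \frac{w}{8}$ ($n{\left(w \right)} = \frac{7 + w}{8} = \frac{7}{8} + \frac{w}{8}$)
$\frac{n{\left(-33 \right)}}{\left(-43\right)^{2}} = \frac{\frac{7}{8} + \frac{1}{8} \left(-33\right)}{\left(-43\right)^{2}} = \frac{\frac{7}{8} - \frac{33}{8}}{1849} = \left(- \frac{13}{4}\right) \frac{1}{1849} = - \frac{13}{7396}$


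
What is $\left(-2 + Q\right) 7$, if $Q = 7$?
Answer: $35$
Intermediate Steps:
$\left(-2 + Q\right) 7 = \left(-2 + 7\right) 7 = 5 \cdot 7 = 35$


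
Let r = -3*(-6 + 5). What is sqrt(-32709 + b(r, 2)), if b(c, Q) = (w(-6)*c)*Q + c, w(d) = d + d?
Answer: 3*I*sqrt(3642) ≈ 181.05*I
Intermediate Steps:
w(d) = 2*d
r = 3 (r = -3*(-1) = 3)
b(c, Q) = c - 12*Q*c (b(c, Q) = ((2*(-6))*c)*Q + c = (-12*c)*Q + c = -12*Q*c + c = c - 12*Q*c)
sqrt(-32709 + b(r, 2)) = sqrt(-32709 + 3*(1 - 12*2)) = sqrt(-32709 + 3*(1 - 24)) = sqrt(-32709 + 3*(-23)) = sqrt(-32709 - 69) = sqrt(-32778) = 3*I*sqrt(3642)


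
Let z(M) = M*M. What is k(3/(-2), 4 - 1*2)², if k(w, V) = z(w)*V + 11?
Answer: 961/4 ≈ 240.25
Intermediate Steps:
z(M) = M²
k(w, V) = 11 + V*w² (k(w, V) = w²*V + 11 = V*w² + 11 = 11 + V*w²)
k(3/(-2), 4 - 1*2)² = (11 + (4 - 1*2)*(3/(-2))²)² = (11 + (4 - 2)*(3*(-½))²)² = (11 + 2*(-3/2)²)² = (11 + 2*(9/4))² = (11 + 9/2)² = (31/2)² = 961/4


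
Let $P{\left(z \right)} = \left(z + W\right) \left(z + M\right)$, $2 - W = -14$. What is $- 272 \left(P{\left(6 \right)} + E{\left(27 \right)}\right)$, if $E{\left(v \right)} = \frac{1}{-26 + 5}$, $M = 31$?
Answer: $- \frac{4649296}{21} \approx -2.214 \cdot 10^{5}$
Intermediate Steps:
$W = 16$ ($W = 2 - -14 = 2 + 14 = 16$)
$P{\left(z \right)} = \left(16 + z\right) \left(31 + z\right)$ ($P{\left(z \right)} = \left(z + 16\right) \left(z + 31\right) = \left(16 + z\right) \left(31 + z\right)$)
$E{\left(v \right)} = - \frac{1}{21}$ ($E{\left(v \right)} = \frac{1}{-21} = - \frac{1}{21}$)
$- 272 \left(P{\left(6 \right)} + E{\left(27 \right)}\right) = - 272 \left(\left(496 + 6^{2} + 47 \cdot 6\right) - \frac{1}{21}\right) = - 272 \left(\left(496 + 36 + 282\right) - \frac{1}{21}\right) = - 272 \left(814 - \frac{1}{21}\right) = \left(-272\right) \frac{17093}{21} = - \frac{4649296}{21}$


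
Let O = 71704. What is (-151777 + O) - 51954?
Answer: -132027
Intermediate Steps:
(-151777 + O) - 51954 = (-151777 + 71704) - 51954 = -80073 - 51954 = -132027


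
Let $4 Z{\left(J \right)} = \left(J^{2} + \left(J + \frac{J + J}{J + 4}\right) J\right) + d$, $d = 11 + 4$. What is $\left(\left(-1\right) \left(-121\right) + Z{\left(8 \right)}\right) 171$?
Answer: $\frac{109041}{4} \approx 27260.0$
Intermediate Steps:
$d = 15$
$Z{\left(J \right)} = \frac{15}{4} + \frac{J^{2}}{4} + \frac{J \left(J + \frac{2 J}{4 + J}\right)}{4}$ ($Z{\left(J \right)} = \frac{\left(J^{2} + \left(J + \frac{J + J}{J + 4}\right) J\right) + 15}{4} = \frac{\left(J^{2} + \left(J + \frac{2 J}{4 + J}\right) J\right) + 15}{4} = \frac{\left(J^{2} + J \left(J + \frac{2 J}{4 + J}\right)\right) + 15}{4} = \frac{15 + J^{2} + J \left(J + \frac{2 J}{4 + J}\right)}{4} = \frac{15}{4} + \frac{J^{2}}{4} + \frac{J \left(J + \frac{2 J}{4 + J}\right)}{4}$)
$\left(\left(-1\right) \left(-121\right) + Z{\left(8 \right)}\right) 171 = \left(\left(-1\right) \left(-121\right) + \frac{60 + 2 \cdot 8^{3} + 10 \cdot 8^{2} + 15 \cdot 8}{4 \left(4 + 8\right)}\right) 171 = \left(121 + \frac{60 + 2 \cdot 512 + 10 \cdot 64 + 120}{4 \cdot 12}\right) 171 = \left(121 + \frac{1}{4} \cdot \frac{1}{12} \left(60 + 1024 + 640 + 120\right)\right) 171 = \left(121 + \frac{1}{4} \cdot \frac{1}{12} \cdot 1844\right) 171 = \left(121 + \frac{461}{12}\right) 171 = \frac{1913}{12} \cdot 171 = \frac{109041}{4}$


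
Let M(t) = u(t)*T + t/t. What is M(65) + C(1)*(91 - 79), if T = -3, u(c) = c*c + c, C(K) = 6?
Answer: -12797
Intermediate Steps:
u(c) = c + c² (u(c) = c² + c = c + c²)
M(t) = 1 - 3*t*(1 + t) (M(t) = (t*(1 + t))*(-3) + t/t = -3*t*(1 + t) + 1 = 1 - 3*t*(1 + t))
M(65) + C(1)*(91 - 79) = (1 - 3*65*(1 + 65)) + 6*(91 - 79) = (1 - 3*65*66) + 6*12 = (1 - 12870) + 72 = -12869 + 72 = -12797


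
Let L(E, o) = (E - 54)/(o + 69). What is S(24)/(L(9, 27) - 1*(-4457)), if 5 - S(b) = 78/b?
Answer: 56/142609 ≈ 0.00039268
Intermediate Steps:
S(b) = 5 - 78/b
L(E, o) = (-54 + E)/(69 + o)
S(24)/(L(9, 27) - 1*(-4457)) = (5 - 78/24)/((-54 + 9)/(69 + 27) - 1*(-4457)) = (5 - 78*1/24)/(-45/96 + 4457) = (5 - 13/4)/((1/96)*(-45) + 4457) = 7/(4*(-15/32 + 4457)) = 7/(4*(142609/32)) = (7/4)*(32/142609) = 56/142609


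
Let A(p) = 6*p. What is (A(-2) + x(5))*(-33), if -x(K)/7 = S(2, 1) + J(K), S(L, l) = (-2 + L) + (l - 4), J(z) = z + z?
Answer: 2013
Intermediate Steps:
J(z) = 2*z
S(L, l) = -6 + L + l (S(L, l) = (-2 + L) + (-4 + l) = -6 + L + l)
x(K) = 21 - 14*K (x(K) = -7*((-6 + 2 + 1) + 2*K) = -7*(-3 + 2*K) = 21 - 14*K)
(A(-2) + x(5))*(-33) = (6*(-2) + (21 - 14*5))*(-33) = (-12 + (21 - 70))*(-33) = (-12 - 49)*(-33) = -61*(-33) = 2013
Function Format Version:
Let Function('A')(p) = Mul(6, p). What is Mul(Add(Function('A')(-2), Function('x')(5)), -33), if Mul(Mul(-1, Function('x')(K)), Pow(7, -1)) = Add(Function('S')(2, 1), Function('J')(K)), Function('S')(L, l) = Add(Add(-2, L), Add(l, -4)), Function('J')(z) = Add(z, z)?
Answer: 2013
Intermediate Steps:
Function('J')(z) = Mul(2, z)
Function('S')(L, l) = Add(-6, L, l) (Function('S')(L, l) = Add(Add(-2, L), Add(-4, l)) = Add(-6, L, l))
Function('x')(K) = Add(21, Mul(-14, K)) (Function('x')(K) = Mul(-7, Add(Add(-6, 2, 1), Mul(2, K))) = Mul(-7, Add(-3, Mul(2, K))) = Add(21, Mul(-14, K)))
Mul(Add(Function('A')(-2), Function('x')(5)), -33) = Mul(Add(Mul(6, -2), Add(21, Mul(-14, 5))), -33) = Mul(Add(-12, Add(21, -70)), -33) = Mul(Add(-12, -49), -33) = Mul(-61, -33) = 2013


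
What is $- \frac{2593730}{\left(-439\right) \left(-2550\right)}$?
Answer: $- \frac{259373}{111945} \approx -2.317$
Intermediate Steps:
$- \frac{2593730}{\left(-439\right) \left(-2550\right)} = - \frac{2593730}{1119450} = \left(-2593730\right) \frac{1}{1119450} = - \frac{259373}{111945}$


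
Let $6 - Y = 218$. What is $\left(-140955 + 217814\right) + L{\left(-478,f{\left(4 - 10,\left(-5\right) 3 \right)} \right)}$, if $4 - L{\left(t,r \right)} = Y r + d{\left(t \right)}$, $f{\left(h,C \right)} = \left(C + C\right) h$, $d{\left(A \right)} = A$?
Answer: $115501$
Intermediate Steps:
$Y = -212$ ($Y = 6 - 218 = -212$)
$f{\left(h,C \right)} = 2 C h$
$L{\left(t,r \right)} = 4 - t + 212 r$ ($L{\left(t,r \right)} = 4 - \left(- 212 r + t\right) = 4 - \left(t - 212 r\right) = 4 + \left(- t + 212 r\right) = 4 - t + 212 r$)
$\left(-140955 + 217814\right) + L{\left(-478,f{\left(4 - 10,\left(-5\right) 3 \right)} \right)} = \left(-140955 + 217814\right) + \left(4 - -478 + 212 \cdot 2 \left(\left(-5\right) 3\right) \left(4 - 10\right)\right) = 76859 + \left(4 + 478 + 212 \cdot 2 \left(-15\right) \left(-6\right)\right) = 76859 + \left(4 + 478 + 212 \cdot 180\right) = 76859 + \left(4 + 478 + 38160\right) = 76859 + 38642 = 115501$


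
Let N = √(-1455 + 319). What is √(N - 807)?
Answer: √(-807 + 4*I*√71) ≈ 0.5931 + 28.414*I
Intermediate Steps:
N = 4*I*√71 (N = √(-1136) = 4*I*√71 ≈ 33.705*I)
√(N - 807) = √(4*I*√71 - 807) = √(-807 + 4*I*√71)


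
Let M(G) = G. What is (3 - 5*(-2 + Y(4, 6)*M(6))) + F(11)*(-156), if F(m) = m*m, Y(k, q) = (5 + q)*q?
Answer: -20843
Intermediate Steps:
Y(k, q) = q*(5 + q)
F(m) = m²
(3 - 5*(-2 + Y(4, 6)*M(6))) + F(11)*(-156) = (3 - 5*(-2 + (6*(5 + 6))*6)) + 11²*(-156) = (3 - 5*(-2 + (6*11)*6)) + 121*(-156) = (3 - 5*(-2 + 66*6)) - 18876 = (3 - 5*(-2 + 396)) - 18876 = (3 - 5*394) - 18876 = (3 - 1970) - 18876 = -1967 - 18876 = -20843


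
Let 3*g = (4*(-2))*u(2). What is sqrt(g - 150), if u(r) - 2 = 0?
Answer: I*sqrt(1398)/3 ≈ 12.463*I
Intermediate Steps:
u(r) = 2 (u(r) = 2 + 0 = 2)
g = -16/3 (g = ((4*(-2))*2)/3 = (-8*2)/3 = (1/3)*(-16) = -16/3 ≈ -5.3333)
sqrt(g - 150) = sqrt(-16/3 - 150) = sqrt(-466/3) = I*sqrt(1398)/3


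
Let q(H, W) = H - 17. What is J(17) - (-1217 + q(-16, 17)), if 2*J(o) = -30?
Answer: 1235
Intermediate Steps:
J(o) = -15 (J(o) = (1/2)*(-30) = -15)
q(H, W) = -17 + H
J(17) - (-1217 + q(-16, 17)) = -15 - (-1217 + (-17 - 16)) = -15 - (-1217 - 33) = -15 - 1*(-1250) = -15 + 1250 = 1235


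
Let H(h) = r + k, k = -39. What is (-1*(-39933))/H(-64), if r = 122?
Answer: 39933/83 ≈ 481.12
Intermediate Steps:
H(h) = 83 (H(h) = 122 - 39 = 83)
(-1*(-39933))/H(-64) = -1*(-39933)/83 = 39933*(1/83) = 39933/83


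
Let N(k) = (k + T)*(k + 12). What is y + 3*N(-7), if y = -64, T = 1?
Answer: -154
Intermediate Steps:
N(k) = (1 + k)*(12 + k) (N(k) = (k + 1)*(k + 12) = (1 + k)*(12 + k))
y + 3*N(-7) = -64 + 3*(12 + (-7)² + 13*(-7)) = -64 + 3*(12 + 49 - 91) = -64 + 3*(-30) = -64 - 90 = -154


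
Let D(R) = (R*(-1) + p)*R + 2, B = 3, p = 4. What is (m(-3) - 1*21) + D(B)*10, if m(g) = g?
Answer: 26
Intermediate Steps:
D(R) = 2 + R*(4 - R) (D(R) = (R*(-1) + 4)*R + 2 = (-R + 4)*R + 2 = (4 - R)*R + 2 = R*(4 - R) + 2 = 2 + R*(4 - R))
(m(-3) - 1*21) + D(B)*10 = (-3 - 1*21) + (2 - 1*3² + 4*3)*10 = (-3 - 21) + (2 - 1*9 + 12)*10 = -24 + (2 - 9 + 12)*10 = -24 + 5*10 = -24 + 50 = 26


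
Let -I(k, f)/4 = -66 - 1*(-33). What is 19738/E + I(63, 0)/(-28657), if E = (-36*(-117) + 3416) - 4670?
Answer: 282620705/42383703 ≈ 6.6681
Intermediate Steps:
E = 2958 (E = (4212 + 3416) - 4670 = 7628 - 4670 = 2958)
I(k, f) = 132 (I(k, f) = -4*(-66 - 1*(-33)) = -4*(-66 + 33) = -4*(-33) = 132)
19738/E + I(63, 0)/(-28657) = 19738/2958 + 132/(-28657) = 19738*(1/2958) + 132*(-1/28657) = 9869/1479 - 132/28657 = 282620705/42383703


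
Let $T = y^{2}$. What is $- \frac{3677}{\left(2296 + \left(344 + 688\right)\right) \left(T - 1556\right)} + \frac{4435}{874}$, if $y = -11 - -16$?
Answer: $\frac{11300141889}{2226588416} \approx 5.0751$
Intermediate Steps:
$y = 5$ ($y = -11 + 16 = 5$)
$T = 25$ ($T = 5^{2} = 25$)
$- \frac{3677}{\left(2296 + \left(344 + 688\right)\right) \left(T - 1556\right)} + \frac{4435}{874} = - \frac{3677}{\left(2296 + \left(344 + 688\right)\right) \left(25 - 1556\right)} + \frac{4435}{874} = - \frac{3677}{\left(2296 + 1032\right) \left(-1531\right)} + 4435 \cdot \frac{1}{874} = - \frac{3677}{3328 \left(-1531\right)} + \frac{4435}{874} = - \frac{3677}{-5095168} + \frac{4435}{874} = \left(-3677\right) \left(- \frac{1}{5095168}\right) + \frac{4435}{874} = \frac{3677}{5095168} + \frac{4435}{874} = \frac{11300141889}{2226588416}$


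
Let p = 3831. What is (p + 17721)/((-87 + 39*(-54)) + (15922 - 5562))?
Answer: 21552/8167 ≈ 2.6389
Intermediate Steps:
(p + 17721)/((-87 + 39*(-54)) + (15922 - 5562)) = (3831 + 17721)/((-87 + 39*(-54)) + (15922 - 5562)) = 21552/((-87 - 2106) + 10360) = 21552/(-2193 + 10360) = 21552/8167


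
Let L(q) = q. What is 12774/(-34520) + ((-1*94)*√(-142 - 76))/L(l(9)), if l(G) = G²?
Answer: -6387/17260 - 94*I*√218/81 ≈ -0.37005 - 17.134*I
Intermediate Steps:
12774/(-34520) + ((-1*94)*√(-142 - 76))/L(l(9)) = 12774/(-34520) + ((-1*94)*√(-142 - 76))/(9²) = 12774*(-1/34520) - 94*I*√218/81 = -6387/17260 - 94*I*√218*(1/81) = -6387/17260 - 94*I*√218/81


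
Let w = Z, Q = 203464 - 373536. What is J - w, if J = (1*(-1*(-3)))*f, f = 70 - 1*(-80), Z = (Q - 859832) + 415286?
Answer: 615068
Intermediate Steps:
Q = -170072
Z = -614618 (Z = (-170072 - 859832) + 415286 = -1029904 + 415286 = -614618)
f = 150 (f = 70 + 80 = 150)
w = -614618
J = 450 (J = (1*(-1*(-3)))*150 = (1*3)*150 = 3*150 = 450)
J - w = 450 - 1*(-614618) = 450 + 614618 = 615068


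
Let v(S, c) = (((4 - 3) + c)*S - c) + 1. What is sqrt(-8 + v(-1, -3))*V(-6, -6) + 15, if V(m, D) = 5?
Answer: 15 + 5*I*sqrt(2) ≈ 15.0 + 7.0711*I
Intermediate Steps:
v(S, c) = 1 - c + S*(1 + c) (v(S, c) = ((1 + c)*S - c) + 1 = (S*(1 + c) - c) + 1 = (-c + S*(1 + c)) + 1 = 1 - c + S*(1 + c))
sqrt(-8 + v(-1, -3))*V(-6, -6) + 15 = sqrt(-8 + (1 - 1 - 1*(-3) - 1*(-3)))*5 + 15 = sqrt(-8 + (1 - 1 + 3 + 3))*5 + 15 = sqrt(-8 + 6)*5 + 15 = sqrt(-2)*5 + 15 = (I*sqrt(2))*5 + 15 = 5*I*sqrt(2) + 15 = 15 + 5*I*sqrt(2)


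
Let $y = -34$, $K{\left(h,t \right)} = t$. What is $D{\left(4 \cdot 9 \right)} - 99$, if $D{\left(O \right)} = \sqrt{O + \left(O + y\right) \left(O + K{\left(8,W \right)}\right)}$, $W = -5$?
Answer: $-99 + 7 \sqrt{2} \approx -89.1$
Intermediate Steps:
$D{\left(O \right)} = \sqrt{O + \left(-34 + O\right) \left(-5 + O\right)}$ ($D{\left(O \right)} = \sqrt{O + \left(O - 34\right) \left(O - 5\right)} = \sqrt{O + \left(-34 + O\right) \left(-5 + O\right)}$)
$D{\left(4 \cdot 9 \right)} - 99 = \sqrt{170 + \left(4 \cdot 9\right)^{2} - 38 \cdot 4 \cdot 9} - 99 = \sqrt{170 + 36^{2} - 1368} - 99 = \sqrt{170 + 1296 - 1368} - 99 = \sqrt{98} - 99 = 7 \sqrt{2} - 99 = -99 + 7 \sqrt{2}$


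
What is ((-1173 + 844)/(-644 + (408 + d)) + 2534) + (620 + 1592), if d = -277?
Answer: 2435027/513 ≈ 4746.6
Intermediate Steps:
((-1173 + 844)/(-644 + (408 + d)) + 2534) + (620 + 1592) = ((-1173 + 844)/(-644 + (408 - 277)) + 2534) + (620 + 1592) = (-329/(-644 + 131) + 2534) + 2212 = (-329/(-513) + 2534) + 2212 = (-329*(-1/513) + 2534) + 2212 = (329/513 + 2534) + 2212 = 1300271/513 + 2212 = 2435027/513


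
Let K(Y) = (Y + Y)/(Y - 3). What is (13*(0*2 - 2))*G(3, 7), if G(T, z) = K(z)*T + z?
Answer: -455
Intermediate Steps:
K(Y) = 2*Y/(-3 + Y) (K(Y) = (2*Y)/(-3 + Y) = 2*Y/(-3 + Y))
G(T, z) = z + 2*T*z/(-3 + z) (G(T, z) = (2*z/(-3 + z))*T + z = 2*T*z/(-3 + z) + z = z + 2*T*z/(-3 + z))
(13*(0*2 - 2))*G(3, 7) = (13*(0*2 - 2))*(7*(-3 + 7 + 2*3)/(-3 + 7)) = (13*(0 - 2))*(7*(-3 + 7 + 6)/4) = (13*(-2))*(7*(¼)*10) = -26*35/2 = -455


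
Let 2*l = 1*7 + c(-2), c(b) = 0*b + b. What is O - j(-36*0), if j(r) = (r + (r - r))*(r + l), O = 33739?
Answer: 33739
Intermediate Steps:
c(b) = b (c(b) = 0 + b = b)
l = 5/2 (l = (1*7 - 2)/2 = (7 - 2)/2 = (1/2)*5 = 5/2 ≈ 2.5000)
j(r) = r*(5/2 + r) (j(r) = (r + (r - r))*(r + 5/2) = (r + 0)*(5/2 + r) = r*(5/2 + r))
O - j(-36*0) = 33739 - (-36*0)*(5 + 2*(-36*0))/2 = 33739 - 0*(5 + 2*0)/2 = 33739 - 0*(5 + 0)/2 = 33739 - 0*5/2 = 33739 - 1*0 = 33739 + 0 = 33739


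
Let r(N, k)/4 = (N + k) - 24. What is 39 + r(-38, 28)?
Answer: -97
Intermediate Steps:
r(N, k) = -96 + 4*N + 4*k (r(N, k) = 4*((N + k) - 24) = 4*(-24 + N + k) = -96 + 4*N + 4*k)
39 + r(-38, 28) = 39 + (-96 + 4*(-38) + 4*28) = 39 + (-96 - 152 + 112) = 39 - 136 = -97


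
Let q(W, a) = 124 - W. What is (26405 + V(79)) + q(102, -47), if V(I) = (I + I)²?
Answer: 51391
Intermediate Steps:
V(I) = 4*I² (V(I) = (2*I)² = 4*I²)
(26405 + V(79)) + q(102, -47) = (26405 + 4*79²) + (124 - 1*102) = (26405 + 4*6241) + (124 - 102) = (26405 + 24964) + 22 = 51369 + 22 = 51391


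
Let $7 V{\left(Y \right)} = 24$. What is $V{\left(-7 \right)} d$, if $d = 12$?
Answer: $\frac{288}{7} \approx 41.143$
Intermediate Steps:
$V{\left(Y \right)} = \frac{24}{7}$ ($V{\left(Y \right)} = \frac{1}{7} \cdot 24 = \frac{24}{7}$)
$V{\left(-7 \right)} d = \frac{24}{7} \cdot 12 = \frac{288}{7}$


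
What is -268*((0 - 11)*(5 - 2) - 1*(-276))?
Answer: -65124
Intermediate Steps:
-268*((0 - 11)*(5 - 2) - 1*(-276)) = -268*(-11*3 + 276) = -268*(-33 + 276) = -268*243 = -65124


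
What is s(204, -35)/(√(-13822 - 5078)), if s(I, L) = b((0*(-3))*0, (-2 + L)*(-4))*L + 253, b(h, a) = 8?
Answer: 3*I*√21/70 ≈ 0.1964*I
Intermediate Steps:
s(I, L) = 253 + 8*L (s(I, L) = 8*L + 253 = 253 + 8*L)
s(204, -35)/(√(-13822 - 5078)) = (253 + 8*(-35))/(√(-13822 - 5078)) = (253 - 280)/(√(-18900)) = -27*(-I*√21/630) = -(-3)*I*√21/70 = 3*I*√21/70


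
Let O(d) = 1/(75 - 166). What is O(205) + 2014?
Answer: 183273/91 ≈ 2014.0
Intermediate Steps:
O(d) = -1/91 (O(d) = 1/(-91) = -1/91)
O(205) + 2014 = -1/91 + 2014 = 183273/91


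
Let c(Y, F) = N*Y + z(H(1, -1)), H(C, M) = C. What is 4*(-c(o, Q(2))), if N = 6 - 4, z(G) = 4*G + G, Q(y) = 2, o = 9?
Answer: -92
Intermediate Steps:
z(G) = 5*G
N = 2
c(Y, F) = 5 + 2*Y (c(Y, F) = 2*Y + 5*1 = 2*Y + 5 = 5 + 2*Y)
4*(-c(o, Q(2))) = 4*(-(5 + 2*9)) = 4*(-(5 + 18)) = 4*(-1*23) = 4*(-23) = -92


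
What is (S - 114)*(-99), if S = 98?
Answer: 1584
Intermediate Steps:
(S - 114)*(-99) = (98 - 114)*(-99) = -16*(-99) = 1584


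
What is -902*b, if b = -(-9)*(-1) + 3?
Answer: 5412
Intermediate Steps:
b = -6 (b = -3*3 + 3 = -9 + 3 = -6)
-902*b = -902*(-6) = 5412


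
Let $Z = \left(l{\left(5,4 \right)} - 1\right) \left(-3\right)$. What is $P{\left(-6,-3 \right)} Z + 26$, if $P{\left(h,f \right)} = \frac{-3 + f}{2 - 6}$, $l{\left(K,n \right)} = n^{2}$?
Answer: $- \frac{83}{2} \approx -41.5$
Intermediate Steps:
$P{\left(h,f \right)} = \frac{3}{4} - \frac{f}{4}$ ($P{\left(h,f \right)} = \frac{-3 + f}{-4} = \left(-3 + f\right) \left(- \frac{1}{4}\right) = \frac{3}{4} - \frac{f}{4}$)
$Z = -45$ ($Z = \left(4^{2} - 1\right) \left(-3\right) = \left(16 - 1\right) \left(-3\right) = 15 \left(-3\right) = -45$)
$P{\left(-6,-3 \right)} Z + 26 = \left(\frac{3}{4} - - \frac{3}{4}\right) \left(-45\right) + 26 = \left(\frac{3}{4} + \frac{3}{4}\right) \left(-45\right) + 26 = \frac{3}{2} \left(-45\right) + 26 = - \frac{135}{2} + 26 = - \frac{83}{2}$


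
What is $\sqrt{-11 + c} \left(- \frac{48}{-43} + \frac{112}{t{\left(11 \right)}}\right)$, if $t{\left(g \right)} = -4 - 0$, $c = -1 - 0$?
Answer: $- \frac{2312 i \sqrt{3}}{43} \approx - 93.128 i$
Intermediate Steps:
$c = -1$ ($c = -1 + 0 = -1$)
$t{\left(g \right)} = -4$ ($t{\left(g \right)} = -4 + 0 = -4$)
$\sqrt{-11 + c} \left(- \frac{48}{-43} + \frac{112}{t{\left(11 \right)}}\right) = \sqrt{-11 - 1} \left(- \frac{48}{-43} + \frac{112}{-4}\right) = \sqrt{-12} \left(\left(-48\right) \left(- \frac{1}{43}\right) + 112 \left(- \frac{1}{4}\right)\right) = 2 i \sqrt{3} \left(\frac{48}{43} - 28\right) = 2 i \sqrt{3} \left(- \frac{1156}{43}\right) = - \frac{2312 i \sqrt{3}}{43}$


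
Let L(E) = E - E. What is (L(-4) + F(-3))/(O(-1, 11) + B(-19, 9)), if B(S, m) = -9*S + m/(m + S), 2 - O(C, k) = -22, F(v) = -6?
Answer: -20/647 ≈ -0.030912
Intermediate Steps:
O(C, k) = 24 (O(C, k) = 2 - 1*(-22) = 2 + 22 = 24)
B(S, m) = -9*S + m/(S + m)
L(E) = 0
(L(-4) + F(-3))/(O(-1, 11) + B(-19, 9)) = (0 - 6)/(24 + (9 - 9*(-19)² - 9*(-19)*9)/(-19 + 9)) = -6/(24 + (9 - 9*361 + 1539)/(-10)) = -6/(24 - (9 - 3249 + 1539)/10) = -6/(24 - ⅒*(-1701)) = -6/(24 + 1701/10) = -6/1941/10 = -6*10/1941 = -20/647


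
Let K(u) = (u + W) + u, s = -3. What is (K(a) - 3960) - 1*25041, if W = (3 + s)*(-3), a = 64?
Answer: -28873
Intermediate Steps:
W = 0 (W = (3 - 3)*(-3) = 0*(-3) = 0)
K(u) = 2*u (K(u) = (u + 0) + u = u + u = 2*u)
(K(a) - 3960) - 1*25041 = (2*64 - 3960) - 1*25041 = (128 - 3960) - 25041 = -3832 - 25041 = -28873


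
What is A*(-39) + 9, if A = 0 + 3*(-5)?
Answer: 594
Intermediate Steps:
A = -15 (A = 0 - 15 = -15)
A*(-39) + 9 = -15*(-39) + 9 = 585 + 9 = 594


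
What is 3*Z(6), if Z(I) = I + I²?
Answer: 126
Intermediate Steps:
3*Z(6) = 3*(6*(1 + 6)) = 3*(6*7) = 3*42 = 126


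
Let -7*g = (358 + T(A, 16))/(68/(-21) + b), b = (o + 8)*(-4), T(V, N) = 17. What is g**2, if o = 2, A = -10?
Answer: 1265625/824464 ≈ 1.5351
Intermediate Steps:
b = -40 (b = (2 + 8)*(-4) = 10*(-4) = -40)
g = 1125/908 (g = -(358 + 17)/(7*(68/(-21) - 40)) = -375/(7*(68*(-1/21) - 40)) = -375/(7*(-68/21 - 40)) = -375/(7*(-908/21)) = -375*(-21)/(7*908) = -1/7*(-7875/908) = 1125/908 ≈ 1.2390)
g**2 = (1125/908)**2 = 1265625/824464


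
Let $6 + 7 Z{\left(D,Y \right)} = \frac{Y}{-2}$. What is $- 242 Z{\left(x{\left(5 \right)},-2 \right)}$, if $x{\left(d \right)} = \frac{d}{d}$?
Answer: $\frac{1210}{7} \approx 172.86$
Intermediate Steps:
$x{\left(d \right)} = 1$
$Z{\left(D,Y \right)} = - \frac{6}{7} - \frac{Y}{14}$ ($Z{\left(D,Y \right)} = - \frac{6}{7} + \frac{Y \frac{1}{-2}}{7} = - \frac{6}{7} + \frac{Y \left(- \frac{1}{2}\right)}{7} = - \frac{6}{7} + \frac{\left(- \frac{1}{2}\right) Y}{7} = - \frac{6}{7} - \frac{Y}{14}$)
$- 242 Z{\left(x{\left(5 \right)},-2 \right)} = - 242 \left(- \frac{6}{7} - - \frac{1}{7}\right) = - 242 \left(- \frac{6}{7} + \frac{1}{7}\right) = \left(-242\right) \left(- \frac{5}{7}\right) = \frac{1210}{7}$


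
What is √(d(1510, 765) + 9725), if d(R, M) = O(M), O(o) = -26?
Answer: √9699 ≈ 98.484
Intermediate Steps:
d(R, M) = -26
√(d(1510, 765) + 9725) = √(-26 + 9725) = √9699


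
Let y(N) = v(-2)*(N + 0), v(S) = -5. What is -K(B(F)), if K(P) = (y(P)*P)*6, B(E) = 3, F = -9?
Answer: 270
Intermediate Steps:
y(N) = -5*N (y(N) = -5*(N + 0) = -5*N)
K(P) = -30*P² (K(P) = ((-5*P)*P)*6 = -5*P²*6 = -30*P²)
-K(B(F)) = -(-30)*3² = -(-30)*9 = -1*(-270) = 270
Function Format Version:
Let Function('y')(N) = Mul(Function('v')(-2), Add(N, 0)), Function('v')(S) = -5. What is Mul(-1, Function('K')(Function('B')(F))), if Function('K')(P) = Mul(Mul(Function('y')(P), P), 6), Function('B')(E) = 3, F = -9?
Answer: 270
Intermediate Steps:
Function('y')(N) = Mul(-5, N) (Function('y')(N) = Mul(-5, Add(N, 0)) = Mul(-5, N))
Function('K')(P) = Mul(-30, Pow(P, 2)) (Function('K')(P) = Mul(Mul(Mul(-5, P), P), 6) = Mul(Mul(-5, Pow(P, 2)), 6) = Mul(-30, Pow(P, 2)))
Mul(-1, Function('K')(Function('B')(F))) = Mul(-1, Mul(-30, Pow(3, 2))) = Mul(-1, Mul(-30, 9)) = Mul(-1, -270) = 270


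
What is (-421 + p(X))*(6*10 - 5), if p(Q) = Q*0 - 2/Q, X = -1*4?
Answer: -46255/2 ≈ -23128.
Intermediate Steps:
X = -4
p(Q) = -2/Q (p(Q) = 0 - 2/Q = -2/Q)
(-421 + p(X))*(6*10 - 5) = (-421 - 2/(-4))*(6*10 - 5) = (-421 - 2*(-1/4))*(60 - 5) = (-421 + 1/2)*55 = -841/2*55 = -46255/2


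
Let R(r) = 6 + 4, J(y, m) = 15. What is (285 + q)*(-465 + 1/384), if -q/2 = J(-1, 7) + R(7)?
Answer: -41961365/384 ≈ -1.0927e+5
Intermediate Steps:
R(r) = 10
q = -50 (q = -2*(15 + 10) = -2*25 = -50)
(285 + q)*(-465 + 1/384) = (285 - 50)*(-465 + 1/384) = 235*(-465 + 1/384) = 235*(-178559/384) = -41961365/384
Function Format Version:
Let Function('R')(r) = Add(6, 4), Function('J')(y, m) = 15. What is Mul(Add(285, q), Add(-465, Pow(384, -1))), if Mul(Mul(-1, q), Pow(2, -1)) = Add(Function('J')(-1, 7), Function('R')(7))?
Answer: Rational(-41961365, 384) ≈ -1.0927e+5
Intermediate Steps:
Function('R')(r) = 10
q = -50 (q = Mul(-2, Add(15, 10)) = Mul(-2, 25) = -50)
Mul(Add(285, q), Add(-465, Pow(384, -1))) = Mul(Add(285, -50), Add(-465, Pow(384, -1))) = Mul(235, Add(-465, Rational(1, 384))) = Mul(235, Rational(-178559, 384)) = Rational(-41961365, 384)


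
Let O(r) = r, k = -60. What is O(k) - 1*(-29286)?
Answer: 29226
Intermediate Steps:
O(k) - 1*(-29286) = -60 - 1*(-29286) = -60 + 29286 = 29226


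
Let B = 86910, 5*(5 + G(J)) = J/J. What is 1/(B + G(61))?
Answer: 5/434526 ≈ 1.1507e-5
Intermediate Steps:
G(J) = -24/5 (G(J) = -5 + (J/J)/5 = -5 + (1/5)*1 = -5 + 1/5 = -24/5)
1/(B + G(61)) = 1/(86910 - 24/5) = 1/(434526/5) = 5/434526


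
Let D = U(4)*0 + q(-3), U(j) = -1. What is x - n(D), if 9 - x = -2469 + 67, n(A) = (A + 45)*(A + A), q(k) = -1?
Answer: 2499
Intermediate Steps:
D = -1 (D = -1*0 - 1 = 0 - 1 = -1)
n(A) = 2*A*(45 + A) (n(A) = (45 + A)*(2*A) = 2*A*(45 + A))
x = 2411 (x = 9 - (-2469 + 67) = 9 - 1*(-2402) = 9 + 2402 = 2411)
x - n(D) = 2411 - 2*(-1)*(45 - 1) = 2411 - 2*(-1)*44 = 2411 - 1*(-88) = 2411 + 88 = 2499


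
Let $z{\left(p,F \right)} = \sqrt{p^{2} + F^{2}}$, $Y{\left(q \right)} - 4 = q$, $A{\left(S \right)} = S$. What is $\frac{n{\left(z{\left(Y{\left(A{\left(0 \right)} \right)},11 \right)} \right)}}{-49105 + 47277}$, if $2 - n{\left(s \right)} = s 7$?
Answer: $- \frac{1}{914} + \frac{7 \sqrt{137}}{1828} \approx 0.043727$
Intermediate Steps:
$Y{\left(q \right)} = 4 + q$
$z{\left(p,F \right)} = \sqrt{F^{2} + p^{2}}$
$n{\left(s \right)} = 2 - 7 s$ ($n{\left(s \right)} = 2 - s 7 = 2 - 7 s$)
$\frac{n{\left(z{\left(Y{\left(A{\left(0 \right)} \right)},11 \right)} \right)}}{-49105 + 47277} = \frac{2 - 7 \sqrt{11^{2} + \left(4 + 0\right)^{2}}}{-49105 + 47277} = \frac{2 - 7 \sqrt{121 + 4^{2}}}{-1828} = \left(2 - 7 \sqrt{121 + 16}\right) \left(- \frac{1}{1828}\right) = \left(2 - 7 \sqrt{137}\right) \left(- \frac{1}{1828}\right) = - \frac{1}{914} + \frac{7 \sqrt{137}}{1828}$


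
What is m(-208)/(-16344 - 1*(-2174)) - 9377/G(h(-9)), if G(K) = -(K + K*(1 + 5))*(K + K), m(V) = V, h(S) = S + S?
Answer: 5146753/2472120 ≈ 2.0819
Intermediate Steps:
h(S) = 2*S
G(K) = -14*K² (G(K) = -(K + K*6)*2*K = -(K + 6*K)*2*K = -7*K*2*K = -14*K²)
m(-208)/(-16344 - 1*(-2174)) - 9377/G(h(-9)) = -208/(-16344 - 1*(-2174)) - 9377/((-14*(2*(-9))²)) = -208/(-16344 + 2174) - 9377/((-14*(-18)²)) = -208/(-14170) - 9377/((-14*324)) = -208*(-1/14170) - 9377/(-4536) = 8/545 - 9377*(-1/4536) = 8/545 + 9377/4536 = 5146753/2472120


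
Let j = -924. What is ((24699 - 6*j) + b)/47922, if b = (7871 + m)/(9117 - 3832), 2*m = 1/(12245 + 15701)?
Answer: 8933896106393/14155642200840 ≈ 0.63112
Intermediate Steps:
m = 1/55892 (m = 1/(2*(12245 + 15701)) = (½)/27946 = (½)*(1/27946) = 1/55892 ≈ 1.7892e-5)
b = 439925933/295389220 (b = (7871 + 1/55892)/(9117 - 3832) = (439925933/55892)/5285 = (439925933/55892)*(1/5285) = 439925933/295389220 ≈ 1.4893)
((24699 - 6*j) + b)/47922 = ((24699 - 6*(-924)) + 439925933/295389220)/47922 = ((24699 + 5544) + 439925933/295389220)*(1/47922) = (30243 + 439925933/295389220)*(1/47922) = (8933896106393/295389220)*(1/47922) = 8933896106393/14155642200840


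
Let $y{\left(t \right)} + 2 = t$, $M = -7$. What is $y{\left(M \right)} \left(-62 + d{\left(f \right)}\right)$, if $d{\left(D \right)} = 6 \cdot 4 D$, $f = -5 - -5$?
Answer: $558$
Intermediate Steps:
$f = 0$ ($f = -5 + 5 = 0$)
$y{\left(t \right)} = -2 + t$
$d{\left(D \right)} = 24 D$
$y{\left(M \right)} \left(-62 + d{\left(f \right)}\right) = \left(-2 - 7\right) \left(-62 + 24 \cdot 0\right) = - 9 \left(-62 + 0\right) = \left(-9\right) \left(-62\right) = 558$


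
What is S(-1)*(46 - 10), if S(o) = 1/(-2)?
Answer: -18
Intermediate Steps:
S(o) = -½
S(-1)*(46 - 10) = -(46 - 10)/2 = -½*36 = -18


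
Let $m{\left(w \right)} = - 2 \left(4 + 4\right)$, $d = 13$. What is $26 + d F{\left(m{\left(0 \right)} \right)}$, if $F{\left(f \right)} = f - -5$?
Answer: $-117$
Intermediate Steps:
$m{\left(w \right)} = -16$ ($m{\left(w \right)} = \left(-2\right) 8 = -16$)
$F{\left(f \right)} = 5 + f$ ($F{\left(f \right)} = f + 5 = 5 + f$)
$26 + d F{\left(m{\left(0 \right)} \right)} = 26 + 13 \left(5 - 16\right) = 26 + 13 \left(-11\right) = 26 - 143 = -117$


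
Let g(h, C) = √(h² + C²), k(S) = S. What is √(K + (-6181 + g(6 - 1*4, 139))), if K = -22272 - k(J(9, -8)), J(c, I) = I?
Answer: √(-28445 + 5*√773) ≈ 168.24*I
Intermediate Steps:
g(h, C) = √(C² + h²)
K = -22264 (K = -22272 - 1*(-8) = -22272 + 8 = -22264)
√(K + (-6181 + g(6 - 1*4, 139))) = √(-22264 + (-6181 + √(139² + (6 - 1*4)²))) = √(-22264 + (-6181 + √(19321 + (6 - 4)²))) = √(-22264 + (-6181 + √(19321 + 2²))) = √(-22264 + (-6181 + √(19321 + 4))) = √(-22264 + (-6181 + √19325)) = √(-22264 + (-6181 + 5*√773)) = √(-28445 + 5*√773)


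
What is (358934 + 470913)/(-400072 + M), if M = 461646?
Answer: 829847/61574 ≈ 13.477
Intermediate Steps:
(358934 + 470913)/(-400072 + M) = (358934 + 470913)/(-400072 + 461646) = 829847/61574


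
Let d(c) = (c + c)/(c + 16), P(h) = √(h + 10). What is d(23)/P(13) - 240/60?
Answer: -4 + 2*√23/39 ≈ -3.7541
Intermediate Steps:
P(h) = √(10 + h)
d(c) = 2*c/(16 + c) (d(c) = (2*c)/(16 + c) = 2*c/(16 + c))
d(23)/P(13) - 240/60 = (2*23/(16 + 23))/(√(10 + 13)) - 240/60 = (2*23/39)/(√23) - 240*1/60 = (2*23*(1/39))*(√23/23) - 4 = 46*(√23/23)/39 - 4 = 2*√23/39 - 4 = -4 + 2*√23/39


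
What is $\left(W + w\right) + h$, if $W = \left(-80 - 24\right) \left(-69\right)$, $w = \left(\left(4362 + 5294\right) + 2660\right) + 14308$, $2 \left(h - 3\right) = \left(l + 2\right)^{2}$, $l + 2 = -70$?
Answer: $36253$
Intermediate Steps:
$l = -72$ ($l = -2 - 70 = -72$)
$h = 2453$ ($h = 3 + \frac{\left(-72 + 2\right)^{2}}{2} = 3 + \frac{\left(-70\right)^{2}}{2} = 3 + \frac{1}{2} \cdot 4900 = 3 + 2450 = 2453$)
$w = 26624$ ($w = \left(9656 + 2660\right) + 14308 = 12316 + 14308 = 26624$)
$W = 7176$ ($W = \left(-104\right) \left(-69\right) = 7176$)
$\left(W + w\right) + h = \left(7176 + 26624\right) + 2453 = 33800 + 2453 = 36253$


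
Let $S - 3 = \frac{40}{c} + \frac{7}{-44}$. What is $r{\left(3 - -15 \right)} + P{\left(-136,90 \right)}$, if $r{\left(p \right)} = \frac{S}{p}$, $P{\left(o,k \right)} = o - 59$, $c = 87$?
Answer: $- \frac{13423645}{68904} \approx -194.82$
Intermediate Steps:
$S = \frac{12635}{3828}$ ($S = 3 + \left(\frac{40}{87} + \frac{7}{-44}\right) = 3 + \left(40 \cdot \frac{1}{87} + 7 \left(- \frac{1}{44}\right)\right) = 3 + \left(\frac{40}{87} - \frac{7}{44}\right) = 3 + \frac{1151}{3828} = \frac{12635}{3828} \approx 3.3007$)
$P{\left(o,k \right)} = -59 + o$
$r{\left(p \right)} = \frac{12635}{3828 p}$
$r{\left(3 - -15 \right)} + P{\left(-136,90 \right)} = \frac{12635}{3828 \left(3 - -15\right)} - 195 = \frac{12635}{3828 \left(3 + 15\right)} - 195 = \frac{12635}{3828 \cdot 18} - 195 = \frac{12635}{3828} \cdot \frac{1}{18} - 195 = \frac{12635}{68904} - 195 = - \frac{13423645}{68904}$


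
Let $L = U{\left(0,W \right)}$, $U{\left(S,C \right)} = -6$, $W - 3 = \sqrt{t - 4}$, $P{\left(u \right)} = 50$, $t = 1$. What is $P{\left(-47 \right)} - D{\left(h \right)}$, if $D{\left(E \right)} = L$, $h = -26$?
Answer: $56$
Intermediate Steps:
$W = 3 + i \sqrt{3}$ ($W = 3 + \sqrt{1 - 4} = 3 + \sqrt{-3} = 3 + i \sqrt{3} \approx 3.0 + 1.732 i$)
$L = -6$
$D{\left(E \right)} = -6$
$P{\left(-47 \right)} - D{\left(h \right)} = 50 - -6 = 50 + 6 = 56$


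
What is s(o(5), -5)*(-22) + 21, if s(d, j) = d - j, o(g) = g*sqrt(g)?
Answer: -89 - 110*sqrt(5) ≈ -334.97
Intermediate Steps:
o(g) = g**(3/2)
s(o(5), -5)*(-22) + 21 = (5**(3/2) - 1*(-5))*(-22) + 21 = (5*sqrt(5) + 5)*(-22) + 21 = (5 + 5*sqrt(5))*(-22) + 21 = (-110 - 110*sqrt(5)) + 21 = -89 - 110*sqrt(5)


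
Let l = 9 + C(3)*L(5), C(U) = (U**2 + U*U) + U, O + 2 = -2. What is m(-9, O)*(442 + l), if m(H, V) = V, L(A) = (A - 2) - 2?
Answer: -1888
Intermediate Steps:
O = -4 (O = -2 - 2 = -4)
L(A) = -4 + A (L(A) = (-2 + A) - 2 = -4 + A)
C(U) = U + 2*U**2 (C(U) = (U**2 + U**2) + U = 2*U**2 + U = U + 2*U**2)
l = 30 (l = 9 + (3*(1 + 2*3))*(-4 + 5) = 9 + (3*(1 + 6))*1 = 9 + (3*7)*1 = 9 + 21*1 = 9 + 21 = 30)
m(-9, O)*(442 + l) = -4*(442 + 30) = -4*472 = -1888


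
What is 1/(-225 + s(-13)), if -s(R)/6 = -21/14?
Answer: -1/216 ≈ -0.0046296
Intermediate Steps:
s(R) = 9 (s(R) = -(-126)/14 = -6*(-3/2) = 9)
1/(-225 + s(-13)) = 1/(-225 + 9) = 1/(-216) = -1/216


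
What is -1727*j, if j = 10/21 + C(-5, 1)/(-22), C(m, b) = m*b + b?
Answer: -23864/21 ≈ -1136.4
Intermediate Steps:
C(m, b) = b + b*m (C(m, b) = b*m + b = b + b*m)
j = 152/231 (j = 10/21 + (1*(1 - 5))/(-22) = 10*(1/21) + (1*(-4))*(-1/22) = 10/21 - 4*(-1/22) = 10/21 + 2/11 = 152/231 ≈ 0.65801)
-1727*j = -1727*152/231 = -23864/21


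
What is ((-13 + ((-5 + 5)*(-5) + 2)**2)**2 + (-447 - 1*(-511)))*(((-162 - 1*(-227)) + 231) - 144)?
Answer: 22040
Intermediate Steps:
((-13 + ((-5 + 5)*(-5) + 2)**2)**2 + (-447 - 1*(-511)))*(((-162 - 1*(-227)) + 231) - 144) = ((-13 + (0*(-5) + 2)**2)**2 + (-447 + 511))*(((-162 + 227) + 231) - 144) = ((-13 + (0 + 2)**2)**2 + 64)*((65 + 231) - 144) = ((-13 + 2**2)**2 + 64)*(296 - 144) = ((-13 + 4)**2 + 64)*152 = ((-9)**2 + 64)*152 = (81 + 64)*152 = 145*152 = 22040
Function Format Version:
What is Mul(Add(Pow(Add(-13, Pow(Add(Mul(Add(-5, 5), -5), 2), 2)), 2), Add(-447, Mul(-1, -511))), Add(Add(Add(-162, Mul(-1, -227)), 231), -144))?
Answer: 22040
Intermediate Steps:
Mul(Add(Pow(Add(-13, Pow(Add(Mul(Add(-5, 5), -5), 2), 2)), 2), Add(-447, Mul(-1, -511))), Add(Add(Add(-162, Mul(-1, -227)), 231), -144)) = Mul(Add(Pow(Add(-13, Pow(Add(Mul(0, -5), 2), 2)), 2), Add(-447, 511)), Add(Add(Add(-162, 227), 231), -144)) = Mul(Add(Pow(Add(-13, Pow(Add(0, 2), 2)), 2), 64), Add(Add(65, 231), -144)) = Mul(Add(Pow(Add(-13, Pow(2, 2)), 2), 64), Add(296, -144)) = Mul(Add(Pow(Add(-13, 4), 2), 64), 152) = Mul(Add(Pow(-9, 2), 64), 152) = Mul(Add(81, 64), 152) = Mul(145, 152) = 22040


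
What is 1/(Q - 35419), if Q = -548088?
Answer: -1/583507 ≈ -1.7138e-6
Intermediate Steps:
1/(Q - 35419) = 1/(-548088 - 35419) = 1/(-583507) = -1/583507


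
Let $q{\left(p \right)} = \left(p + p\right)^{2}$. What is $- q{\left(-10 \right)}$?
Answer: $-400$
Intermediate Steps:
$q{\left(p \right)} = 4 p^{2}$ ($q{\left(p \right)} = \left(2 p\right)^{2} = 4 p^{2}$)
$- q{\left(-10 \right)} = - 4 \left(-10\right)^{2} = - 4 \cdot 100 = \left(-1\right) 400 = -400$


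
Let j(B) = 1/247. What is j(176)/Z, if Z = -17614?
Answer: -1/4350658 ≈ -2.2985e-7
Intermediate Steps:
j(B) = 1/247
j(176)/Z = (1/247)/(-17614) = (1/247)*(-1/17614) = -1/4350658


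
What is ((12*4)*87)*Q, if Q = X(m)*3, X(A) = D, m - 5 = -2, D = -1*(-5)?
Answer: 62640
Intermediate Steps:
D = 5
m = 3 (m = 5 - 2 = 3)
X(A) = 5
Q = 15 (Q = 5*3 = 15)
((12*4)*87)*Q = ((12*4)*87)*15 = (48*87)*15 = 4176*15 = 62640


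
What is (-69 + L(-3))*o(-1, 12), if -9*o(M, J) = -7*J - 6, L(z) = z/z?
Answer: -680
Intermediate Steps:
L(z) = 1
o(M, J) = ⅔ + 7*J/9 (o(M, J) = -(-7*J - 6)/9 = -(-6 - 7*J)/9 = ⅔ + 7*J/9)
(-69 + L(-3))*o(-1, 12) = (-69 + 1)*(⅔ + (7/9)*12) = -68*(⅔ + 28/3) = -68*10 = -680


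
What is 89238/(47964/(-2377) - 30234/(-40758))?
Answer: -1440922505718/313841749 ≈ -4591.2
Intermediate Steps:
89238/(47964/(-2377) - 30234/(-40758)) = 89238/(47964*(-1/2377) - 30234*(-1/40758)) = 89238/(-47964/2377 + 5039/6793) = 89238/(-313841749/16146961) = 89238*(-16146961/313841749) = -1440922505718/313841749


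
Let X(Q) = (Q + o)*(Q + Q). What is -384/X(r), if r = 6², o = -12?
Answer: -2/9 ≈ -0.22222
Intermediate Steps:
r = 36
X(Q) = 2*Q*(-12 + Q) (X(Q) = (Q - 12)*(Q + Q) = (-12 + Q)*(2*Q) = 2*Q*(-12 + Q))
-384/X(r) = -384*1/(72*(-12 + 36)) = -384/(2*36*24) = -384/1728 = -384*1/1728 = -2/9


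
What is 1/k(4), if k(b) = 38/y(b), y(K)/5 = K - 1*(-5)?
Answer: 45/38 ≈ 1.1842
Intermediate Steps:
y(K) = 25 + 5*K (y(K) = 5*(K - 1*(-5)) = 5*(K + 5) = 5*(5 + K) = 25 + 5*K)
k(b) = 38/(25 + 5*b)
1/k(4) = 1/(38/(5*(5 + 4))) = 1/((38/5)/9) = 1/((38/5)*(1/9)) = 1/(38/45) = 45/38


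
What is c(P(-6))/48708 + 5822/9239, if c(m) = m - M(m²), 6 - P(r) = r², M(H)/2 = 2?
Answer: 141631925/225006606 ≈ 0.62946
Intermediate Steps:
M(H) = 4 (M(H) = 2*2 = 4)
P(r) = 6 - r²
c(m) = -4 + m (c(m) = m - 1*4 = m - 4 = -4 + m)
c(P(-6))/48708 + 5822/9239 = (-4 + (6 - 1*(-6)²))/48708 + 5822/9239 = (-4 + (6 - 1*36))*(1/48708) + 5822*(1/9239) = (-4 + (6 - 36))*(1/48708) + 5822/9239 = (-4 - 30)*(1/48708) + 5822/9239 = -34*1/48708 + 5822/9239 = -17/24354 + 5822/9239 = 141631925/225006606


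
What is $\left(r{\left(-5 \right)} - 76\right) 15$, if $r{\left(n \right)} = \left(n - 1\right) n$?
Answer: $-690$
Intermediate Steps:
$r{\left(n \right)} = n \left(-1 + n\right)$ ($r{\left(n \right)} = \left(-1 + n\right) n = n \left(-1 + n\right)$)
$\left(r{\left(-5 \right)} - 76\right) 15 = \left(- 5 \left(-1 - 5\right) - 76\right) 15 = \left(\left(-5\right) \left(-6\right) - 76\right) 15 = \left(30 - 76\right) 15 = \left(-46\right) 15 = -690$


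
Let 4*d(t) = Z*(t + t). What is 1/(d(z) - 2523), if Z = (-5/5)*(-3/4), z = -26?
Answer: -4/10131 ≈ -0.00039483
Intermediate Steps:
Z = 3/4 (Z = (-5*1/5)*(-3*1/4) = -1*(-3/4) = 3/4 ≈ 0.75000)
d(t) = 3*t/8 (d(t) = (3*(t + t)/4)/4 = (3*(2*t)/4)/4 = (3*t/2)/4 = 3*t/8)
1/(d(z) - 2523) = 1/((3/8)*(-26) - 2523) = 1/(-39/4 - 2523) = 1/(-10131/4) = -4/10131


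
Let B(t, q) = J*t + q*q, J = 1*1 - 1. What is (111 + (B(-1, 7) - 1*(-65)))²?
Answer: 50625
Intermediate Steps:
J = 0 (J = 1 - 1 = 0)
B(t, q) = q² (B(t, q) = 0*t + q*q = 0 + q² = q²)
(111 + (B(-1, 7) - 1*(-65)))² = (111 + (7² - 1*(-65)))² = (111 + (49 + 65))² = (111 + 114)² = 225² = 50625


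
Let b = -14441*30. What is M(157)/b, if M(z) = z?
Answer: -157/433230 ≈ -0.00036239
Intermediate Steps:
b = -433230
M(157)/b = 157/(-433230) = 157*(-1/433230) = -157/433230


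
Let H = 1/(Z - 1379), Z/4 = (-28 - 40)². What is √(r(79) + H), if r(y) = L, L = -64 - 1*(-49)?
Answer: I*√4394858218/17117 ≈ 3.873*I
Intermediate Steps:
Z = 18496 (Z = 4*(-28 - 40)² = 4*(-68)² = 4*4624 = 18496)
L = -15 (L = -64 + 49 = -15)
r(y) = -15
H = 1/17117 (H = 1/(18496 - 1379) = 1/17117 ≈ 5.8421e-5)
√(r(79) + H) = √(-15 + 1/17117) = √(-256754/17117) = I*√4394858218/17117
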